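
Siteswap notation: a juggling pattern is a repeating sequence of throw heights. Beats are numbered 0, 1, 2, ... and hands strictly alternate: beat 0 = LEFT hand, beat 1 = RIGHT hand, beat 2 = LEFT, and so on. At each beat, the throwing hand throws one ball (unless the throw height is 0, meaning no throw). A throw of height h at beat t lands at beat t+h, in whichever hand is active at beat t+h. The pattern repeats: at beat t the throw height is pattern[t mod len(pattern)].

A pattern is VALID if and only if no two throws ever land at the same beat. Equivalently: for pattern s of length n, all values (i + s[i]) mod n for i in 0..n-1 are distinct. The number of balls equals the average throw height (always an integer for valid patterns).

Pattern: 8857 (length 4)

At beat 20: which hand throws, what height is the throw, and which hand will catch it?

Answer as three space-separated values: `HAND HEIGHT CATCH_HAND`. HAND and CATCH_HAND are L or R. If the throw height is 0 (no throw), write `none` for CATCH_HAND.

Beat 20: 20 mod 2 = 0, so hand = L
Throw height = pattern[20 mod 4] = pattern[0] = 8
Lands at beat 20+8=28, 28 mod 2 = 0, so catch hand = L

Answer: L 8 L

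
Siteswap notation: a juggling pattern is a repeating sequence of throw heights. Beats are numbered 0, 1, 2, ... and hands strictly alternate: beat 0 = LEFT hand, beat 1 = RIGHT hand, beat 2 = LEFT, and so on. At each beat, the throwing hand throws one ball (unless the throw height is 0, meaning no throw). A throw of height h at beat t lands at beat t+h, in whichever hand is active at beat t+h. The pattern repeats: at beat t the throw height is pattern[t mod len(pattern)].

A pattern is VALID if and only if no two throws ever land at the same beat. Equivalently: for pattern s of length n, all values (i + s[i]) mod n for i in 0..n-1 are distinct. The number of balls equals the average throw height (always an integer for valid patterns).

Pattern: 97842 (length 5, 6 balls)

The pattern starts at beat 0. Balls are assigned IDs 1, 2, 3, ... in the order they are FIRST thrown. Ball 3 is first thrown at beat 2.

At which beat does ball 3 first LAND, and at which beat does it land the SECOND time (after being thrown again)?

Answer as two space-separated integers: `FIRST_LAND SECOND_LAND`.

Answer: 10 19

Derivation:
Beat 0 (L): throw ball1 h=9 -> lands@9:R; in-air after throw: [b1@9:R]
Beat 1 (R): throw ball2 h=7 -> lands@8:L; in-air after throw: [b2@8:L b1@9:R]
Beat 2 (L): throw ball3 h=8 -> lands@10:L; in-air after throw: [b2@8:L b1@9:R b3@10:L]
Beat 3 (R): throw ball4 h=4 -> lands@7:R; in-air after throw: [b4@7:R b2@8:L b1@9:R b3@10:L]
Beat 4 (L): throw ball5 h=2 -> lands@6:L; in-air after throw: [b5@6:L b4@7:R b2@8:L b1@9:R b3@10:L]
Beat 5 (R): throw ball6 h=9 -> lands@14:L; in-air after throw: [b5@6:L b4@7:R b2@8:L b1@9:R b3@10:L b6@14:L]
Beat 6 (L): throw ball5 h=7 -> lands@13:R; in-air after throw: [b4@7:R b2@8:L b1@9:R b3@10:L b5@13:R b6@14:L]
Beat 7 (R): throw ball4 h=8 -> lands@15:R; in-air after throw: [b2@8:L b1@9:R b3@10:L b5@13:R b6@14:L b4@15:R]
Beat 8 (L): throw ball2 h=4 -> lands@12:L; in-air after throw: [b1@9:R b3@10:L b2@12:L b5@13:R b6@14:L b4@15:R]
Beat 9 (R): throw ball1 h=2 -> lands@11:R; in-air after throw: [b3@10:L b1@11:R b2@12:L b5@13:R b6@14:L b4@15:R]
Beat 10 (L): throw ball3 h=9 -> lands@19:R; in-air after throw: [b1@11:R b2@12:L b5@13:R b6@14:L b4@15:R b3@19:R]
Beat 11 (R): throw ball1 h=7 -> lands@18:L; in-air after throw: [b2@12:L b5@13:R b6@14:L b4@15:R b1@18:L b3@19:R]
Beat 12 (L): throw ball2 h=8 -> lands@20:L; in-air after throw: [b5@13:R b6@14:L b4@15:R b1@18:L b3@19:R b2@20:L]
Beat 13 (R): throw ball5 h=4 -> lands@17:R; in-air after throw: [b6@14:L b4@15:R b5@17:R b1@18:L b3@19:R b2@20:L]
Beat 14 (L): throw ball6 h=2 -> lands@16:L; in-air after throw: [b4@15:R b6@16:L b5@17:R b1@18:L b3@19:R b2@20:L]
Beat 15 (R): throw ball4 h=9 -> lands@24:L; in-air after throw: [b6@16:L b5@17:R b1@18:L b3@19:R b2@20:L b4@24:L]
Beat 16 (L): throw ball6 h=7 -> lands@23:R; in-air after throw: [b5@17:R b1@18:L b3@19:R b2@20:L b6@23:R b4@24:L]
Beat 17 (R): throw ball5 h=8 -> lands@25:R; in-air after throw: [b1@18:L b3@19:R b2@20:L b6@23:R b4@24:L b5@25:R]
Beat 18 (L): throw ball1 h=4 -> lands@22:L; in-air after throw: [b3@19:R b2@20:L b1@22:L b6@23:R b4@24:L b5@25:R]
Beat 19 (R): throw ball3 h=2 -> lands@21:R; in-air after throw: [b2@20:L b3@21:R b1@22:L b6@23:R b4@24:L b5@25:R]
Ball 3: thrown@2 h=8 -> first land @10; rethrown@10 h=9 -> second land @19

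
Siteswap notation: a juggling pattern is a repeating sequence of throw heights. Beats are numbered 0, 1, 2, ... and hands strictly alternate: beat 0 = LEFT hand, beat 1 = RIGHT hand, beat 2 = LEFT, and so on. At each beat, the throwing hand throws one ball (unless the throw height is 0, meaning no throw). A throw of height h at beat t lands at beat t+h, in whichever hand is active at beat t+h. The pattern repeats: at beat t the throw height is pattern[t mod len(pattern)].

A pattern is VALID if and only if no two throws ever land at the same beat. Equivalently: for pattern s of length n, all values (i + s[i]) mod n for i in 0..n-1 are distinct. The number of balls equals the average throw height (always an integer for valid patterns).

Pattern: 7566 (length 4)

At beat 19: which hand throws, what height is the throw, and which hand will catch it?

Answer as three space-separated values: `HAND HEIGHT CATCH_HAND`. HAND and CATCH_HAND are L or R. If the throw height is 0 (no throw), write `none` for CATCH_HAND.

Beat 19: 19 mod 2 = 1, so hand = R
Throw height = pattern[19 mod 4] = pattern[3] = 6
Lands at beat 19+6=25, 25 mod 2 = 1, so catch hand = R

Answer: R 6 R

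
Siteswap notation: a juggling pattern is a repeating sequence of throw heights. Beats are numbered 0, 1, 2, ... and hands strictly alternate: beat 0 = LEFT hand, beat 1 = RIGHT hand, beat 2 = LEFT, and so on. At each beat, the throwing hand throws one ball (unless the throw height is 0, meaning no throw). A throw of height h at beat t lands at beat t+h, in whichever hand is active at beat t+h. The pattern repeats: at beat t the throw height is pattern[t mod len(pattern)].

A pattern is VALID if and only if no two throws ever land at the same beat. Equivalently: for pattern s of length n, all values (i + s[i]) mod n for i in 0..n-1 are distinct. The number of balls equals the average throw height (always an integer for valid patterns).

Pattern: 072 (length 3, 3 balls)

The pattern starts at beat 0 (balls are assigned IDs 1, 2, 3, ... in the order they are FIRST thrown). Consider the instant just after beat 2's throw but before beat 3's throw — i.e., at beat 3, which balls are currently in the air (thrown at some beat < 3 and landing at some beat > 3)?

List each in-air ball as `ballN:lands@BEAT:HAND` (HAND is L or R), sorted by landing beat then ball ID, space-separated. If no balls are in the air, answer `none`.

Beat 1 (R): throw ball1 h=7 -> lands@8:L; in-air after throw: [b1@8:L]
Beat 2 (L): throw ball2 h=2 -> lands@4:L; in-air after throw: [b2@4:L b1@8:L]

Answer: ball2:lands@4:L ball1:lands@8:L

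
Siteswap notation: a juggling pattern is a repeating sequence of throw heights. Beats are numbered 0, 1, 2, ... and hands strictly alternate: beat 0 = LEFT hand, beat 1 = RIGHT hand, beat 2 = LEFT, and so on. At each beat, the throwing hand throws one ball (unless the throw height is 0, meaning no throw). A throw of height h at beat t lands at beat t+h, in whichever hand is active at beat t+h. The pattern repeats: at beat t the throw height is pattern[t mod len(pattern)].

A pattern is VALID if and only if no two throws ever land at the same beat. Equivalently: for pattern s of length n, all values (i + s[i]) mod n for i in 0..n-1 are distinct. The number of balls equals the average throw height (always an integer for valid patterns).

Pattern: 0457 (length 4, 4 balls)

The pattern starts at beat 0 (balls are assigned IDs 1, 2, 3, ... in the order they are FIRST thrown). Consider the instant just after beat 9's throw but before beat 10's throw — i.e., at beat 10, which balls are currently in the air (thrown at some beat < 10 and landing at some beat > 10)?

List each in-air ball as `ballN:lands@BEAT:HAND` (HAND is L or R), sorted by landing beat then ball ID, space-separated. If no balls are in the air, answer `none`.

Answer: ball4:lands@11:R ball1:lands@13:R ball2:lands@14:L

Derivation:
Beat 1 (R): throw ball1 h=4 -> lands@5:R; in-air after throw: [b1@5:R]
Beat 2 (L): throw ball2 h=5 -> lands@7:R; in-air after throw: [b1@5:R b2@7:R]
Beat 3 (R): throw ball3 h=7 -> lands@10:L; in-air after throw: [b1@5:R b2@7:R b3@10:L]
Beat 5 (R): throw ball1 h=4 -> lands@9:R; in-air after throw: [b2@7:R b1@9:R b3@10:L]
Beat 6 (L): throw ball4 h=5 -> lands@11:R; in-air after throw: [b2@7:R b1@9:R b3@10:L b4@11:R]
Beat 7 (R): throw ball2 h=7 -> lands@14:L; in-air after throw: [b1@9:R b3@10:L b4@11:R b2@14:L]
Beat 9 (R): throw ball1 h=4 -> lands@13:R; in-air after throw: [b3@10:L b4@11:R b1@13:R b2@14:L]
Beat 10 (L): throw ball3 h=5 -> lands@15:R; in-air after throw: [b4@11:R b1@13:R b2@14:L b3@15:R]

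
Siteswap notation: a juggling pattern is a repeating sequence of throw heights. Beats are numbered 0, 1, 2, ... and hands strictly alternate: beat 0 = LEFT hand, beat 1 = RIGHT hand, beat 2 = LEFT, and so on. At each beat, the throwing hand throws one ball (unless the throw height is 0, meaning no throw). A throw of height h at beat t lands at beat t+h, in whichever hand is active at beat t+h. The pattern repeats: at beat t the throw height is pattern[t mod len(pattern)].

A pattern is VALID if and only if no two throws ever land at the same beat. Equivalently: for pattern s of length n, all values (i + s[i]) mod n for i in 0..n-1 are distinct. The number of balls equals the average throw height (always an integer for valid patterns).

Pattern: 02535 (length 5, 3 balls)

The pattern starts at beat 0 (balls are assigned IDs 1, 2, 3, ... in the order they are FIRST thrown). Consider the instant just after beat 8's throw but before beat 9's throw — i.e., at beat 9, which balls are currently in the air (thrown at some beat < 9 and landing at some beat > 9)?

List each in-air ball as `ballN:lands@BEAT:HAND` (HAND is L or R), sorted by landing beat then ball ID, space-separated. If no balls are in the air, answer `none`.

Answer: ball1:lands@11:R ball2:lands@12:L

Derivation:
Beat 1 (R): throw ball1 h=2 -> lands@3:R; in-air after throw: [b1@3:R]
Beat 2 (L): throw ball2 h=5 -> lands@7:R; in-air after throw: [b1@3:R b2@7:R]
Beat 3 (R): throw ball1 h=3 -> lands@6:L; in-air after throw: [b1@6:L b2@7:R]
Beat 4 (L): throw ball3 h=5 -> lands@9:R; in-air after throw: [b1@6:L b2@7:R b3@9:R]
Beat 6 (L): throw ball1 h=2 -> lands@8:L; in-air after throw: [b2@7:R b1@8:L b3@9:R]
Beat 7 (R): throw ball2 h=5 -> lands@12:L; in-air after throw: [b1@8:L b3@9:R b2@12:L]
Beat 8 (L): throw ball1 h=3 -> lands@11:R; in-air after throw: [b3@9:R b1@11:R b2@12:L]
Beat 9 (R): throw ball3 h=5 -> lands@14:L; in-air after throw: [b1@11:R b2@12:L b3@14:L]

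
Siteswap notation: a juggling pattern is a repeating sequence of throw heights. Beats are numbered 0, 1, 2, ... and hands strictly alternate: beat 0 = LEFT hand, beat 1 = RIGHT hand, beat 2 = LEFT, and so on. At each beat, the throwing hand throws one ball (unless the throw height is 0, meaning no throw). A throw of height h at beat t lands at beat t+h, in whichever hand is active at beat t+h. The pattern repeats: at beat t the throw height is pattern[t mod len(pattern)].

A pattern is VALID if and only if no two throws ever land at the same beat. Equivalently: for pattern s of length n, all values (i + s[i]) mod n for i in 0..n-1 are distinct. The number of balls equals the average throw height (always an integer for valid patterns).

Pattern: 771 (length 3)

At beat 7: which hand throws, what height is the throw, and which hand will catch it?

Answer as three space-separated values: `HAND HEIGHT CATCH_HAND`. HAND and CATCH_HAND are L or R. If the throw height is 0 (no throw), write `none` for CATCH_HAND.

Answer: R 7 L

Derivation:
Beat 7: 7 mod 2 = 1, so hand = R
Throw height = pattern[7 mod 3] = pattern[1] = 7
Lands at beat 7+7=14, 14 mod 2 = 0, so catch hand = L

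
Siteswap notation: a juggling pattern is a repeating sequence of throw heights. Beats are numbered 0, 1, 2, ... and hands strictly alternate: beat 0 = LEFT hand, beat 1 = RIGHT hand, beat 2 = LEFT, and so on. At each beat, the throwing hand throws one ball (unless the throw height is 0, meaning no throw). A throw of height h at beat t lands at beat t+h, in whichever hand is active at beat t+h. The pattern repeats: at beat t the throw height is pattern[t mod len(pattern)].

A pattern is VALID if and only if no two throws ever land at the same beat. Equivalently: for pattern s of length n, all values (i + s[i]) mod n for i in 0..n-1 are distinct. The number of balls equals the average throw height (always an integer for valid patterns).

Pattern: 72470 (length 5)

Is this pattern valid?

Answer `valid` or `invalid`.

Answer: valid

Derivation:
i=0: (i + s[i]) mod n = (0 + 7) mod 5 = 2
i=1: (i + s[i]) mod n = (1 + 2) mod 5 = 3
i=2: (i + s[i]) mod n = (2 + 4) mod 5 = 1
i=3: (i + s[i]) mod n = (3 + 7) mod 5 = 0
i=4: (i + s[i]) mod n = (4 + 0) mod 5 = 4
Residues: [2, 3, 1, 0, 4], distinct: True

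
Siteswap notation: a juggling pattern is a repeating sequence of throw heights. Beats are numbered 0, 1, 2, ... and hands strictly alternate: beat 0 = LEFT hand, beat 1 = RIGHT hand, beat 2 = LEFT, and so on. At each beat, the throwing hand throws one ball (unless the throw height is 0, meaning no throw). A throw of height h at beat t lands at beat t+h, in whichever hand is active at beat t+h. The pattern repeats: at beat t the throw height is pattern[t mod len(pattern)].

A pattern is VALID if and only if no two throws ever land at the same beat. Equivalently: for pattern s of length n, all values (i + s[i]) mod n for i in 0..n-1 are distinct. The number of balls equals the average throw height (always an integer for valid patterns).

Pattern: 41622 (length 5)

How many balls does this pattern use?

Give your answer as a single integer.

Pattern = [4, 1, 6, 2, 2], length n = 5
  position 0: throw height = 4, running sum = 4
  position 1: throw height = 1, running sum = 5
  position 2: throw height = 6, running sum = 11
  position 3: throw height = 2, running sum = 13
  position 4: throw height = 2, running sum = 15
Total sum = 15; balls = sum / n = 15 / 5 = 3

Answer: 3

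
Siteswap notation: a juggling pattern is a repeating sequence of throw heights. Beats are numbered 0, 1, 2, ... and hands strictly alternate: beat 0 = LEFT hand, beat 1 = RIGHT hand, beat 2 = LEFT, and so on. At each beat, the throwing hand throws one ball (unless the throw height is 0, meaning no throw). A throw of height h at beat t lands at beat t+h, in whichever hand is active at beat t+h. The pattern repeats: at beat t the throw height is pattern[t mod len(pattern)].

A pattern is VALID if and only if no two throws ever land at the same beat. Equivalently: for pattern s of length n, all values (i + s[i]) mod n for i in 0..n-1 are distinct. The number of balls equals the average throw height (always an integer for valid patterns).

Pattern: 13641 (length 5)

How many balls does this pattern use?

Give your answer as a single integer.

Answer: 3

Derivation:
Pattern = [1, 3, 6, 4, 1], length n = 5
  position 0: throw height = 1, running sum = 1
  position 1: throw height = 3, running sum = 4
  position 2: throw height = 6, running sum = 10
  position 3: throw height = 4, running sum = 14
  position 4: throw height = 1, running sum = 15
Total sum = 15; balls = sum / n = 15 / 5 = 3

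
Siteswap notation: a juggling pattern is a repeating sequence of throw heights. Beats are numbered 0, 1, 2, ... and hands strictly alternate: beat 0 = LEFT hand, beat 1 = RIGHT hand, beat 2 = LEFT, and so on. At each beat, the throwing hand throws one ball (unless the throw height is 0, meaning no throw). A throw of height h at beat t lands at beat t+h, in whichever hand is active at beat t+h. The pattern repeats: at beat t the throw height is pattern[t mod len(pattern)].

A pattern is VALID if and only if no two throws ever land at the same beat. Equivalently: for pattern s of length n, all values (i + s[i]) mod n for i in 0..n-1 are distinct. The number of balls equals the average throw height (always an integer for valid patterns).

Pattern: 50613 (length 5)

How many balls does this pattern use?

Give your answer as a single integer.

Answer: 3

Derivation:
Pattern = [5, 0, 6, 1, 3], length n = 5
  position 0: throw height = 5, running sum = 5
  position 1: throw height = 0, running sum = 5
  position 2: throw height = 6, running sum = 11
  position 3: throw height = 1, running sum = 12
  position 4: throw height = 3, running sum = 15
Total sum = 15; balls = sum / n = 15 / 5 = 3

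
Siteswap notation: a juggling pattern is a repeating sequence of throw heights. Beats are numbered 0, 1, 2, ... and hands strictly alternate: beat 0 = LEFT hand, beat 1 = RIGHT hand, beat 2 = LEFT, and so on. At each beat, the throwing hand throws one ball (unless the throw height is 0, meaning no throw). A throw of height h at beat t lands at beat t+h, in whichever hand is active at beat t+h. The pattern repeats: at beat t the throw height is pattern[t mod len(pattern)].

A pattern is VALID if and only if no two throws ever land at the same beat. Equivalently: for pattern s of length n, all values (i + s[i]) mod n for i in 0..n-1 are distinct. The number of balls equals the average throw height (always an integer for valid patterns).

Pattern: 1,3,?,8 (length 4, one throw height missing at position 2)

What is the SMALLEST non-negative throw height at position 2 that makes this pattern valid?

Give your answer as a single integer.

i=0: (0 + 1) mod 4 = 1
i=1: (1 + 3) mod 4 = 0
i=2: s[i]=? (unknown)
i=3: (3 + 8) mod 4 = 3
Known residues: [0, 1, 3]; need a permutation of 0..3, so missing residue r = 2
Need (2 + s) mod 4 = 2; smallest s = (2 - 2) mod 4 = 0

Answer: 0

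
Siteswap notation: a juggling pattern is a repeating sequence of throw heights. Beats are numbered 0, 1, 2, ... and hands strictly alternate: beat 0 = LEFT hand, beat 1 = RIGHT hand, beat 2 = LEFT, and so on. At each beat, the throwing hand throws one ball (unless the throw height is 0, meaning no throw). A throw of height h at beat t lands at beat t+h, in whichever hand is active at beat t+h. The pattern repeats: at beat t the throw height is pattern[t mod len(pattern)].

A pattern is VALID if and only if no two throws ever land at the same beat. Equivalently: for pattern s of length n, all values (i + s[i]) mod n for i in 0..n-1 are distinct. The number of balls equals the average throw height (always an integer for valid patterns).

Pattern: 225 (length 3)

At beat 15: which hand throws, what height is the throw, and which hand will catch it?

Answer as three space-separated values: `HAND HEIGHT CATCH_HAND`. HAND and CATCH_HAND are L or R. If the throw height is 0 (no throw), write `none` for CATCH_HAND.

Answer: R 2 R

Derivation:
Beat 15: 15 mod 2 = 1, so hand = R
Throw height = pattern[15 mod 3] = pattern[0] = 2
Lands at beat 15+2=17, 17 mod 2 = 1, so catch hand = R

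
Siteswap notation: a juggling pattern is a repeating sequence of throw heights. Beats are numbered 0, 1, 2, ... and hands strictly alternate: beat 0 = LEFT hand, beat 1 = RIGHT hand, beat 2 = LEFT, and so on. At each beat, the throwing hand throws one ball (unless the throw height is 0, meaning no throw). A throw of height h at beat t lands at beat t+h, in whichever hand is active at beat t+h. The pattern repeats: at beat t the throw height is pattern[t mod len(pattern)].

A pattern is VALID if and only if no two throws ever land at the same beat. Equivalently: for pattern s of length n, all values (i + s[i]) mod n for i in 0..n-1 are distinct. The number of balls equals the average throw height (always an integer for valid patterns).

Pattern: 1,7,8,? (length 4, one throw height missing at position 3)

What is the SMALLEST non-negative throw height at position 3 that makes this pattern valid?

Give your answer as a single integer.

i=0: (0 + 1) mod 4 = 1
i=1: (1 + 7) mod 4 = 0
i=2: (2 + 8) mod 4 = 2
i=3: s[i]=? (unknown)
Known residues: [0, 1, 2]; need a permutation of 0..3, so missing residue r = 3
Need (3 + s) mod 4 = 3; smallest s = (3 - 3) mod 4 = 0

Answer: 0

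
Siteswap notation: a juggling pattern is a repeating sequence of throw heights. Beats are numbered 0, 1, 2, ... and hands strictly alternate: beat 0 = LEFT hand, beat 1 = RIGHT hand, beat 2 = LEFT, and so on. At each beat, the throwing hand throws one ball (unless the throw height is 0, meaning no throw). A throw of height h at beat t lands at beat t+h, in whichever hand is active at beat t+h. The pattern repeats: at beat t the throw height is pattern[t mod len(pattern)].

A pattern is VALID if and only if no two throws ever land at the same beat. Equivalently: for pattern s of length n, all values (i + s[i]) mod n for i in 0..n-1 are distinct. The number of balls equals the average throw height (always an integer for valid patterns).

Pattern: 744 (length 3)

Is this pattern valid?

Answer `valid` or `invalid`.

i=0: (i + s[i]) mod n = (0 + 7) mod 3 = 1
i=1: (i + s[i]) mod n = (1 + 4) mod 3 = 2
i=2: (i + s[i]) mod n = (2 + 4) mod 3 = 0
Residues: [1, 2, 0], distinct: True

Answer: valid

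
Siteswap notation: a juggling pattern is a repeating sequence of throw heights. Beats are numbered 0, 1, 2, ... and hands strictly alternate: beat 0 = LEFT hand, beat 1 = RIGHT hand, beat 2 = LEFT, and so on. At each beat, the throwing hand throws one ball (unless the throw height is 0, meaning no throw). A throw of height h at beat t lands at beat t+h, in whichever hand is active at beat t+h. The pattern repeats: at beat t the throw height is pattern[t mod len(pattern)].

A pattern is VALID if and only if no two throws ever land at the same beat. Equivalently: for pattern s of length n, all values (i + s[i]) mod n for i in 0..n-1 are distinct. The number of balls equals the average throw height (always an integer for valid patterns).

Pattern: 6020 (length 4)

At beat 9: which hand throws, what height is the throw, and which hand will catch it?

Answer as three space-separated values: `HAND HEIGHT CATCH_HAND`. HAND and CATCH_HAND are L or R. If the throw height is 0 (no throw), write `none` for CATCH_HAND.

Beat 9: 9 mod 2 = 1, so hand = R
Throw height = pattern[9 mod 4] = pattern[1] = 0

Answer: R 0 none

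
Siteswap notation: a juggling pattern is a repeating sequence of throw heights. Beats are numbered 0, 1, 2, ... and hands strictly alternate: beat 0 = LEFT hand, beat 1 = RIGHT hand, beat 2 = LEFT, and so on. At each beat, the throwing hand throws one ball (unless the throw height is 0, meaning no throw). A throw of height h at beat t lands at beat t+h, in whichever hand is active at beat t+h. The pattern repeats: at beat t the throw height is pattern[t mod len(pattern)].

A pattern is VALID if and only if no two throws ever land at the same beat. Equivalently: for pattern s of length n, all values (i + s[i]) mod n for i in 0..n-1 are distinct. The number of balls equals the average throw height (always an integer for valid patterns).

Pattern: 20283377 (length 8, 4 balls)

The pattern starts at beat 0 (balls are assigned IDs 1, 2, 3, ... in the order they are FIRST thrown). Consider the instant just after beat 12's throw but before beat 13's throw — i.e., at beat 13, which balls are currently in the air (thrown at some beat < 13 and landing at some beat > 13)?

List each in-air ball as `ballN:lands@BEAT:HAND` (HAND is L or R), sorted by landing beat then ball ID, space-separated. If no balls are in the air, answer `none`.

Answer: ball1:lands@14:L ball3:lands@15:R ball2:lands@19:R

Derivation:
Beat 0 (L): throw ball1 h=2 -> lands@2:L; in-air after throw: [b1@2:L]
Beat 2 (L): throw ball1 h=2 -> lands@4:L; in-air after throw: [b1@4:L]
Beat 3 (R): throw ball2 h=8 -> lands@11:R; in-air after throw: [b1@4:L b2@11:R]
Beat 4 (L): throw ball1 h=3 -> lands@7:R; in-air after throw: [b1@7:R b2@11:R]
Beat 5 (R): throw ball3 h=3 -> lands@8:L; in-air after throw: [b1@7:R b3@8:L b2@11:R]
Beat 6 (L): throw ball4 h=7 -> lands@13:R; in-air after throw: [b1@7:R b3@8:L b2@11:R b4@13:R]
Beat 7 (R): throw ball1 h=7 -> lands@14:L; in-air after throw: [b3@8:L b2@11:R b4@13:R b1@14:L]
Beat 8 (L): throw ball3 h=2 -> lands@10:L; in-air after throw: [b3@10:L b2@11:R b4@13:R b1@14:L]
Beat 10 (L): throw ball3 h=2 -> lands@12:L; in-air after throw: [b2@11:R b3@12:L b4@13:R b1@14:L]
Beat 11 (R): throw ball2 h=8 -> lands@19:R; in-air after throw: [b3@12:L b4@13:R b1@14:L b2@19:R]
Beat 12 (L): throw ball3 h=3 -> lands@15:R; in-air after throw: [b4@13:R b1@14:L b3@15:R b2@19:R]
Beat 13 (R): throw ball4 h=3 -> lands@16:L; in-air after throw: [b1@14:L b3@15:R b4@16:L b2@19:R]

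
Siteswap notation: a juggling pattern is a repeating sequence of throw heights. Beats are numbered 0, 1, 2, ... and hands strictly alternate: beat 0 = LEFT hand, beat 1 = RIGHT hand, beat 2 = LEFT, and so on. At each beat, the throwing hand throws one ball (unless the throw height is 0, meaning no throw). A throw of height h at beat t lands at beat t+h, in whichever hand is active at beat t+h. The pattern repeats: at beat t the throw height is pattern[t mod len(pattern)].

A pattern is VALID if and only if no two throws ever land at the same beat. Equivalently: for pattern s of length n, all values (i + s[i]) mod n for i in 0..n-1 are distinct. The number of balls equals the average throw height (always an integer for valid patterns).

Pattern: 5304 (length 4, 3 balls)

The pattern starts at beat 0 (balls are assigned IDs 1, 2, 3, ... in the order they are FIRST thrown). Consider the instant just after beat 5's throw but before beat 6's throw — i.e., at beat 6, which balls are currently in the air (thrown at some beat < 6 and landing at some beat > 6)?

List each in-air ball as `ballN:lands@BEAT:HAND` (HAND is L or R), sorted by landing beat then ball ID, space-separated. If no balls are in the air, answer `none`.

Answer: ball3:lands@7:R ball1:lands@8:L ball2:lands@9:R

Derivation:
Beat 0 (L): throw ball1 h=5 -> lands@5:R; in-air after throw: [b1@5:R]
Beat 1 (R): throw ball2 h=3 -> lands@4:L; in-air after throw: [b2@4:L b1@5:R]
Beat 3 (R): throw ball3 h=4 -> lands@7:R; in-air after throw: [b2@4:L b1@5:R b3@7:R]
Beat 4 (L): throw ball2 h=5 -> lands@9:R; in-air after throw: [b1@5:R b3@7:R b2@9:R]
Beat 5 (R): throw ball1 h=3 -> lands@8:L; in-air after throw: [b3@7:R b1@8:L b2@9:R]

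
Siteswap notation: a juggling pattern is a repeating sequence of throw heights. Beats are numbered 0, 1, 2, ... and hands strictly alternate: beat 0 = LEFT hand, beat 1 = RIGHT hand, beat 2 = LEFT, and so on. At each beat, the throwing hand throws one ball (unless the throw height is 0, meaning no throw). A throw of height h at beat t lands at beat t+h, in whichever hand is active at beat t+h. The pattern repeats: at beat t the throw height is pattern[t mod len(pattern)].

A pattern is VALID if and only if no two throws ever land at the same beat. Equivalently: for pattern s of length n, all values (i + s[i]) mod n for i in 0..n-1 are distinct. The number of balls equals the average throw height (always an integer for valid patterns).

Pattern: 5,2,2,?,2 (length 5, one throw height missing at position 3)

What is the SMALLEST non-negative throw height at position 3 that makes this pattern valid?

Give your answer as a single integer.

i=0: (0 + 5) mod 5 = 0
i=1: (1 + 2) mod 5 = 3
i=2: (2 + 2) mod 5 = 4
i=3: s[i]=? (unknown)
i=4: (4 + 2) mod 5 = 1
Known residues: [0, 1, 3, 4]; need a permutation of 0..4, so missing residue r = 2
Need (3 + s) mod 5 = 2; smallest s = (2 - 3) mod 5 = 4

Answer: 4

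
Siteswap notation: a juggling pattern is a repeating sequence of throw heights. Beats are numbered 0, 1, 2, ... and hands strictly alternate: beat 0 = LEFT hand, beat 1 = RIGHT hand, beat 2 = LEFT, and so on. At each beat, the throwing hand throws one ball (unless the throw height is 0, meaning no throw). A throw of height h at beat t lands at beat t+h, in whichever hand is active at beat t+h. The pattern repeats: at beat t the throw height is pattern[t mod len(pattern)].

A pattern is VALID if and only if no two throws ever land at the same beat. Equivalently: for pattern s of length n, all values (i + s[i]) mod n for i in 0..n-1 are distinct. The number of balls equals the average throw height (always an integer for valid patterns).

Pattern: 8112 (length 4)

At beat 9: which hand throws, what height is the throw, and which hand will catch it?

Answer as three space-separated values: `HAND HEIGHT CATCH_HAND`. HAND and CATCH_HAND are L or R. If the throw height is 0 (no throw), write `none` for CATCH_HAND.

Answer: R 1 L

Derivation:
Beat 9: 9 mod 2 = 1, so hand = R
Throw height = pattern[9 mod 4] = pattern[1] = 1
Lands at beat 9+1=10, 10 mod 2 = 0, so catch hand = L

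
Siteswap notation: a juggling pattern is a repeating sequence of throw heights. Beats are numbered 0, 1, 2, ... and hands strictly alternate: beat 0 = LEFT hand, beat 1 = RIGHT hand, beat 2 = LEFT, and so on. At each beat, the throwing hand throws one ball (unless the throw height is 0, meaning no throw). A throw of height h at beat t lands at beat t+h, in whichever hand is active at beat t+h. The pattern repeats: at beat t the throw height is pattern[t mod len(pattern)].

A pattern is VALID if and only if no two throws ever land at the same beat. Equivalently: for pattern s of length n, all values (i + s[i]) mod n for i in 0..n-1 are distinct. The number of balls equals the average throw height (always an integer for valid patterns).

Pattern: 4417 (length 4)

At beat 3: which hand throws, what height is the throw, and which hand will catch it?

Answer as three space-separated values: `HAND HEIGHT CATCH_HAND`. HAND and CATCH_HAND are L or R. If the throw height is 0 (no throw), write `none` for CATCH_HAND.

Answer: R 7 L

Derivation:
Beat 3: 3 mod 2 = 1, so hand = R
Throw height = pattern[3 mod 4] = pattern[3] = 7
Lands at beat 3+7=10, 10 mod 2 = 0, so catch hand = L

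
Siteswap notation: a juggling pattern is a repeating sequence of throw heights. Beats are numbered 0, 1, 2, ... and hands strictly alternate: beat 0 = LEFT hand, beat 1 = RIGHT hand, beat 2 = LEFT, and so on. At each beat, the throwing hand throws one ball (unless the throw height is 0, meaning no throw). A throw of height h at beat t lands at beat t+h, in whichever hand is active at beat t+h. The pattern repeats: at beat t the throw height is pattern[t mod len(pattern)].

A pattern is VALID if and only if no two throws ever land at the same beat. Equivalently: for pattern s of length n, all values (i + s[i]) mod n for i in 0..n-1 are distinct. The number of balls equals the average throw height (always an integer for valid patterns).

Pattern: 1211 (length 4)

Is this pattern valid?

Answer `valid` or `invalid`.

Answer: invalid

Derivation:
i=0: (i + s[i]) mod n = (0 + 1) mod 4 = 1
i=1: (i + s[i]) mod n = (1 + 2) mod 4 = 3
i=2: (i + s[i]) mod n = (2 + 1) mod 4 = 3
i=3: (i + s[i]) mod n = (3 + 1) mod 4 = 0
Residues: [1, 3, 3, 0], distinct: False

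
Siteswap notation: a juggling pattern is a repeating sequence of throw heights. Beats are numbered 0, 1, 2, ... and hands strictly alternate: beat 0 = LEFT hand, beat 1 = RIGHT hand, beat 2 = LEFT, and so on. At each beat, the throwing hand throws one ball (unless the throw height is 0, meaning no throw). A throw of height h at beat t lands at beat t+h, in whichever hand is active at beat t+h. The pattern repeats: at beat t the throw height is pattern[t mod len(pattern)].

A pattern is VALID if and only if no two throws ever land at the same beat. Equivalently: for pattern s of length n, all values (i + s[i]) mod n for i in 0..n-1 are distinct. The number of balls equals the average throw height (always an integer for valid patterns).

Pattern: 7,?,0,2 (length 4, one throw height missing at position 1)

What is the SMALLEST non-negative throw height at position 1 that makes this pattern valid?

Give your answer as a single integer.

Answer: 3

Derivation:
i=0: (0 + 7) mod 4 = 3
i=1: s[i]=? (unknown)
i=2: (2 + 0) mod 4 = 2
i=3: (3 + 2) mod 4 = 1
Known residues: [1, 2, 3]; need a permutation of 0..3, so missing residue r = 0
Need (1 + s) mod 4 = 0; smallest s = (0 - 1) mod 4 = 3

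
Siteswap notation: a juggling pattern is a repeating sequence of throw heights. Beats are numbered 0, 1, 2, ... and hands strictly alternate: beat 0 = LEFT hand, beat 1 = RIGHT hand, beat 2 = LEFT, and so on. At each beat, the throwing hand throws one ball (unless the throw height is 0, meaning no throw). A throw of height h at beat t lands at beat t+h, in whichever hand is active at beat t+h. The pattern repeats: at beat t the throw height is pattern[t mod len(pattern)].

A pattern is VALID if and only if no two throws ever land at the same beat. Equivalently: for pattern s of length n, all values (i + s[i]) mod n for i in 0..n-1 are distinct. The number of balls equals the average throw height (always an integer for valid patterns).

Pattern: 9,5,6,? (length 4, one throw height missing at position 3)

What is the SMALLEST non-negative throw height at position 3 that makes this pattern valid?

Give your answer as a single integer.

i=0: (0 + 9) mod 4 = 1
i=1: (1 + 5) mod 4 = 2
i=2: (2 + 6) mod 4 = 0
i=3: s[i]=? (unknown)
Known residues: [0, 1, 2]; need a permutation of 0..3, so missing residue r = 3
Need (3 + s) mod 4 = 3; smallest s = (3 - 3) mod 4 = 0

Answer: 0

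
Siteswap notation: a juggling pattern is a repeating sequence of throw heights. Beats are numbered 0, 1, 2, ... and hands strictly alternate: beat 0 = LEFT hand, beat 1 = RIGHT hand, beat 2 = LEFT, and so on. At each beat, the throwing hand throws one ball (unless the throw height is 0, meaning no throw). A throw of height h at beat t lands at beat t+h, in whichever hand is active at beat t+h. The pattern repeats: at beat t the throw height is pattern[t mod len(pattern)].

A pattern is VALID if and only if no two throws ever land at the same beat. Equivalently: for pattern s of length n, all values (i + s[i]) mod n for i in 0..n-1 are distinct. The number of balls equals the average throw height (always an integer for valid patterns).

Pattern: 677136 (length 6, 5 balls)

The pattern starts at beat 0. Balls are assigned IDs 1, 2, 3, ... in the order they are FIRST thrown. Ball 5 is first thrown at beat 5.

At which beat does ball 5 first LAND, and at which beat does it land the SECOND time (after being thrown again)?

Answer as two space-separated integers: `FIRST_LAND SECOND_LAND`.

Beat 0 (L): throw ball1 h=6 -> lands@6:L; in-air after throw: [b1@6:L]
Beat 1 (R): throw ball2 h=7 -> lands@8:L; in-air after throw: [b1@6:L b2@8:L]
Beat 2 (L): throw ball3 h=7 -> lands@9:R; in-air after throw: [b1@6:L b2@8:L b3@9:R]
Beat 3 (R): throw ball4 h=1 -> lands@4:L; in-air after throw: [b4@4:L b1@6:L b2@8:L b3@9:R]
Beat 4 (L): throw ball4 h=3 -> lands@7:R; in-air after throw: [b1@6:L b4@7:R b2@8:L b3@9:R]
Beat 5 (R): throw ball5 h=6 -> lands@11:R; in-air after throw: [b1@6:L b4@7:R b2@8:L b3@9:R b5@11:R]
Beat 6 (L): throw ball1 h=6 -> lands@12:L; in-air after throw: [b4@7:R b2@8:L b3@9:R b5@11:R b1@12:L]
Beat 7 (R): throw ball4 h=7 -> lands@14:L; in-air after throw: [b2@8:L b3@9:R b5@11:R b1@12:L b4@14:L]
Beat 8 (L): throw ball2 h=7 -> lands@15:R; in-air after throw: [b3@9:R b5@11:R b1@12:L b4@14:L b2@15:R]
Beat 9 (R): throw ball3 h=1 -> lands@10:L; in-air after throw: [b3@10:L b5@11:R b1@12:L b4@14:L b2@15:R]
Beat 10 (L): throw ball3 h=3 -> lands@13:R; in-air after throw: [b5@11:R b1@12:L b3@13:R b4@14:L b2@15:R]
Beat 11 (R): throw ball5 h=6 -> lands@17:R; in-air after throw: [b1@12:L b3@13:R b4@14:L b2@15:R b5@17:R]
Beat 12 (L): throw ball1 h=6 -> lands@18:L; in-air after throw: [b3@13:R b4@14:L b2@15:R b5@17:R b1@18:L]
Beat 13 (R): throw ball3 h=7 -> lands@20:L; in-air after throw: [b4@14:L b2@15:R b5@17:R b1@18:L b3@20:L]
Beat 14 (L): throw ball4 h=7 -> lands@21:R; in-air after throw: [b2@15:R b5@17:R b1@18:L b3@20:L b4@21:R]
Beat 15 (R): throw ball2 h=1 -> lands@16:L; in-air after throw: [b2@16:L b5@17:R b1@18:L b3@20:L b4@21:R]
Beat 16 (L): throw ball2 h=3 -> lands@19:R; in-air after throw: [b5@17:R b1@18:L b2@19:R b3@20:L b4@21:R]
Ball 5: thrown@5 h=6 -> first land @11; rethrown@11 h=6 -> second land @17

Answer: 11 17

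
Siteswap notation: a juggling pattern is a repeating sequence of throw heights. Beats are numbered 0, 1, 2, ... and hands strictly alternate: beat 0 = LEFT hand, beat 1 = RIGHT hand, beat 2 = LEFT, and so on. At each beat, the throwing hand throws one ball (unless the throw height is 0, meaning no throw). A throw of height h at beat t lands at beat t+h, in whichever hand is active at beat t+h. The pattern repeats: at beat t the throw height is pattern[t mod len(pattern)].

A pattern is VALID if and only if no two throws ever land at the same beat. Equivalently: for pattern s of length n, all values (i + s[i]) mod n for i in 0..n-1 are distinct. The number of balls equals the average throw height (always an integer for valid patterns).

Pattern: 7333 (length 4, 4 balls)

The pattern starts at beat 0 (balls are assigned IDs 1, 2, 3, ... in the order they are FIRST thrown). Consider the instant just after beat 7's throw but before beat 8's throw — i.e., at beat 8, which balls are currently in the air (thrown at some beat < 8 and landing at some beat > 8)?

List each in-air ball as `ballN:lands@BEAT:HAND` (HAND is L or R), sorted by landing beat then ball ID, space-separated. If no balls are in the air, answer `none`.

Answer: ball4:lands@9:R ball1:lands@10:L ball2:lands@11:R

Derivation:
Beat 0 (L): throw ball1 h=7 -> lands@7:R; in-air after throw: [b1@7:R]
Beat 1 (R): throw ball2 h=3 -> lands@4:L; in-air after throw: [b2@4:L b1@7:R]
Beat 2 (L): throw ball3 h=3 -> lands@5:R; in-air after throw: [b2@4:L b3@5:R b1@7:R]
Beat 3 (R): throw ball4 h=3 -> lands@6:L; in-air after throw: [b2@4:L b3@5:R b4@6:L b1@7:R]
Beat 4 (L): throw ball2 h=7 -> lands@11:R; in-air after throw: [b3@5:R b4@6:L b1@7:R b2@11:R]
Beat 5 (R): throw ball3 h=3 -> lands@8:L; in-air after throw: [b4@6:L b1@7:R b3@8:L b2@11:R]
Beat 6 (L): throw ball4 h=3 -> lands@9:R; in-air after throw: [b1@7:R b3@8:L b4@9:R b2@11:R]
Beat 7 (R): throw ball1 h=3 -> lands@10:L; in-air after throw: [b3@8:L b4@9:R b1@10:L b2@11:R]
Beat 8 (L): throw ball3 h=7 -> lands@15:R; in-air after throw: [b4@9:R b1@10:L b2@11:R b3@15:R]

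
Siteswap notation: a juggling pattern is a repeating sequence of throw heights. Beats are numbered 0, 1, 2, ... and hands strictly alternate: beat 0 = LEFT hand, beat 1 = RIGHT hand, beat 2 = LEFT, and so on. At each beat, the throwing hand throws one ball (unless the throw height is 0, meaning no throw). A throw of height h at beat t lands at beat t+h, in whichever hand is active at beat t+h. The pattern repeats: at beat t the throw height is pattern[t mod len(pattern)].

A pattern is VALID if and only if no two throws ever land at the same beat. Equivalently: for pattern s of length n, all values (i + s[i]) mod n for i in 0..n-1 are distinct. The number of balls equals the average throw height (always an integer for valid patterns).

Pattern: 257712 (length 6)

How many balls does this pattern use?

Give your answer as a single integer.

Pattern = [2, 5, 7, 7, 1, 2], length n = 6
  position 0: throw height = 2, running sum = 2
  position 1: throw height = 5, running sum = 7
  position 2: throw height = 7, running sum = 14
  position 3: throw height = 7, running sum = 21
  position 4: throw height = 1, running sum = 22
  position 5: throw height = 2, running sum = 24
Total sum = 24; balls = sum / n = 24 / 6 = 4

Answer: 4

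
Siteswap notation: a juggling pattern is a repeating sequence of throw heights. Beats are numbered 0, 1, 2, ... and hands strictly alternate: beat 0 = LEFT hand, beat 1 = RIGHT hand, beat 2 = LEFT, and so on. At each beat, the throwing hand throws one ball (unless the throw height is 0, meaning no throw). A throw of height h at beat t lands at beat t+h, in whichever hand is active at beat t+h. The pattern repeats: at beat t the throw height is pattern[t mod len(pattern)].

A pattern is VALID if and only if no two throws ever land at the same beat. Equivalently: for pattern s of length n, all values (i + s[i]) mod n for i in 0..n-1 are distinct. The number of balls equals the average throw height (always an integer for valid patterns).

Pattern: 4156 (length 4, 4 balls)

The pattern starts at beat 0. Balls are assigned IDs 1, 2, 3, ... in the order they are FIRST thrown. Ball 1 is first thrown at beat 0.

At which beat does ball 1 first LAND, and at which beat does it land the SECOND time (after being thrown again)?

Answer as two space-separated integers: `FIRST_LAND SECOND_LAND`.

Beat 0 (L): throw ball1 h=4 -> lands@4:L; in-air after throw: [b1@4:L]
Beat 1 (R): throw ball2 h=1 -> lands@2:L; in-air after throw: [b2@2:L b1@4:L]
Beat 2 (L): throw ball2 h=5 -> lands@7:R; in-air after throw: [b1@4:L b2@7:R]
Beat 3 (R): throw ball3 h=6 -> lands@9:R; in-air after throw: [b1@4:L b2@7:R b3@9:R]
Beat 4 (L): throw ball1 h=4 -> lands@8:L; in-air after throw: [b2@7:R b1@8:L b3@9:R]
Beat 5 (R): throw ball4 h=1 -> lands@6:L; in-air after throw: [b4@6:L b2@7:R b1@8:L b3@9:R]
Beat 6 (L): throw ball4 h=5 -> lands@11:R; in-air after throw: [b2@7:R b1@8:L b3@9:R b4@11:R]
Beat 7 (R): throw ball2 h=6 -> lands@13:R; in-air after throw: [b1@8:L b3@9:R b4@11:R b2@13:R]
Beat 8 (L): throw ball1 h=4 -> lands@12:L; in-air after throw: [b3@9:R b4@11:R b1@12:L b2@13:R]
Ball 1: thrown@0 h=4 -> first land @4; rethrown@4 h=4 -> second land @8

Answer: 4 8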